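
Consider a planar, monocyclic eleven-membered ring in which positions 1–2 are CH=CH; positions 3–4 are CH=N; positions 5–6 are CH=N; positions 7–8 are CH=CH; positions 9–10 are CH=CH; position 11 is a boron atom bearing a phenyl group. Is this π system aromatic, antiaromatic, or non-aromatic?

Every ring atom contributes a p orbital perpendicular to the ring (every atom in a ring double bond is sp² and brings one electron to the p orbital; each sp² =N– keeps its lone pair in-plane and puts one electron into the π system; the boron has an empty p orbital), so the π system is cyclic and fully conjugated.
Tallying contributions gives 5 × 2 = 10 from the double-bond units + 0 from the B(phenyl) atom = 10.
With 10 π electrons (n = 2), the Hückel 4n+2 condition holds.

Aromatic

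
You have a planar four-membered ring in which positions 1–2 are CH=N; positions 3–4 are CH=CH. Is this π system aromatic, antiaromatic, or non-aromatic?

Antiaromatic

Check conjugation: the double-bond atoms are sp², each contributing one p electron; the doubly-bonded nitrogens are pyridine-type — their lone pairs lie in the ring plane, leaving one electron in the p orbital — every position has a p orbital, so the cyclic π system is continuous.
π-electron count: 2 × 2 = 4 from the 2 double-bond units.
With 4 = 4·1 π electrons, Hückel's rule classifies the planar ring as antiaromatic.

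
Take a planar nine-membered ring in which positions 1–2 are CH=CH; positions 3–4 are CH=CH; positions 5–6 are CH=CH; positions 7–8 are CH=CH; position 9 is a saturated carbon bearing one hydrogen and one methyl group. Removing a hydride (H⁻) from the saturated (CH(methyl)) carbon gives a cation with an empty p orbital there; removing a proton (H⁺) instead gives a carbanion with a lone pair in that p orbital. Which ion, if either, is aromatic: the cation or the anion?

Once that carbon is sp², every ring atom has a p orbital and both ions are fully conjugated.
Cation: 4 × 2 + 0 = 8 π electrons → 4(2), antiaromatic.
Anion: 4 × 2 + 2 = 10 π electrons → 4(2)+2, aromatic.

The anion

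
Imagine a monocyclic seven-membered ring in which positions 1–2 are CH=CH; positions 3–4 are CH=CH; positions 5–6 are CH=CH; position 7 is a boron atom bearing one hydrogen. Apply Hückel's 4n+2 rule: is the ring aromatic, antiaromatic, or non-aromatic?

Aromatic

Check conjugation: the double-bond atoms are sp², each contributing one p electron; the boron has an empty p orbital — every position has a p orbital, so the cyclic π system is continuous.
Tallying contributions gives 3 × 2 = 6 from the double-bond units + 0 from the BH atom = 6.
6 = 4(1) + 2, which satisfies Hückel's 4n+2 rule.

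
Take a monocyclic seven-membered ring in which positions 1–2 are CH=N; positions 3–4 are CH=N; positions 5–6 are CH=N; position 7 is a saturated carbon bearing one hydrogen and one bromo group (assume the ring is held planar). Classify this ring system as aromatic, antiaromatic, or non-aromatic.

Non-aromatic

At the CH(bromo) position, that saturated carbon is sp³ and has no p orbital in the ring π system; the ring's p-orbital overlap is broken there.
Broken conjugation rules out both aromaticity and antiaromaticity.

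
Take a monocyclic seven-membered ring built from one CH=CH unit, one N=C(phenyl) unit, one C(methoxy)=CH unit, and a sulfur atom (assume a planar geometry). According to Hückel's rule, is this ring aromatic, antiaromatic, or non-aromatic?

Antiaromatic

Check conjugation: every atom in a ring double bond is sp² and brings one electron to the p orbital; each =N– nitrogen is pyridine-type (lone pair in the sp² plane, one electron in the p orbital); the sulfur donates one lone pair from its p orbital — every position has a p orbital, so the cyclic π system is continuous.
π-electron count: 3 × 2 = 6 from the double-bond units + 2 from the S atom = 8.
8 is a 4n count (n = 2), so the planar conjugated ring is antiaromatic.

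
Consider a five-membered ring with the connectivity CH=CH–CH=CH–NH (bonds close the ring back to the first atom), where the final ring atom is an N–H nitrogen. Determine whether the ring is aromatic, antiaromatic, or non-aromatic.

Aromatic

Check conjugation: every atom in a ring double bond is sp² and brings one electron to the p orbital; the pyrrole-type nitrogen donates its lone pair from the p orbital — every position has a p orbital, so the cyclic π system is continuous.
Counting π electrons: 2 × 2 = 4 from the double-bond units + 2 from the NH atom = 6.
That gives a 4n+2 count (6, n = 1).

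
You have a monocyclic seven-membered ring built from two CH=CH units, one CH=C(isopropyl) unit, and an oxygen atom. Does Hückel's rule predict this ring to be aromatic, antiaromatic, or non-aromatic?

Antiaromatic

Every ring atom contributes a p orbital perpendicular to the ring (the double-bond atoms are sp², each contributing one p electron; the oxygen donates one lone pair from its p orbital), so the π system is cyclic and fully conjugated.
Adding the contributions, 3 × 2 = 6 from the double-bond units + 2 from the O atom = 8.
With 8 = 4·2 π electrons, Hückel's rule classifies the planar ring as antiaromatic.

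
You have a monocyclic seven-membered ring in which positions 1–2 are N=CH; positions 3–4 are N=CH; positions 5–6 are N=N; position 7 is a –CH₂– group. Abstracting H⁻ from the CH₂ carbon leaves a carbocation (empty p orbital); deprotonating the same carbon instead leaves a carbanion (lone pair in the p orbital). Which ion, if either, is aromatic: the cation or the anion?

Once that carbon is sp², every ring atom has a p orbital and both ions are fully conjugated.
Cation: 3 × 2 + 0 = 6 π electrons → 4(1)+2, aromatic.
Anion: 3 × 2 + 2 = 8 π electrons → 4(2), antiaromatic.

The cation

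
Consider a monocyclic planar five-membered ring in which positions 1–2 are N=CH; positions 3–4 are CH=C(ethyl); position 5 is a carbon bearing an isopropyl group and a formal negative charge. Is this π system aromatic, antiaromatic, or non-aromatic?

Every ring atom contributes a p orbital perpendicular to the ring (each doubly-bonded ring atom is sp² with one p-orbital electron; each sp² =N– keeps its lone pair in-plane and puts one electron into the π system; the carbanion's lone pair occupies the p orbital), so the π system is cyclic and fully conjugated.
π-electron count: 2 × 2 = 4 from the double-bond units + 2 from the C(isopropyl)(-) atom = 6.
Since 6 = 4·1 + 2, the ring meets the 4n+2 criterion.

Aromatic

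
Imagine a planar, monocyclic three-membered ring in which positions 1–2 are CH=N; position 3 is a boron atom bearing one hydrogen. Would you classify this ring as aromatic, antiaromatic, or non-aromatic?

The p orbitals form a continuous loop: each doubly-bonded ring atom is sp² with one p-orbital electron; each =N– nitrogen is pyridine-type (lone pair in the sp² plane, one electron in the p orbital); the boron has an empty p orbital. The ring is fully conjugated.
Tallying contributions gives 1 × 2 = 2 from the double-bond unit + 0 from the BH atom = 2.
Since 2 = 4·0 + 2, the ring meets the 4n+2 criterion.

Aromatic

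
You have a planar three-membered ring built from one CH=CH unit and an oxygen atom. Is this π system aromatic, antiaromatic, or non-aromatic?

Antiaromatic

All ring atoms are sp² and supply a p orbital to the ring (the double-bond atoms are sp², each contributing one p electron; the oxygen donates one lone pair from its p orbital); the conjugation is uninterrupted.
π-electron count: 1 × 2 = 2 from the double-bond unit + 2 from the O atom = 4.
4 is a 4n count (n = 1), so the planar conjugated ring is antiaromatic.
(The species described is oxirene.)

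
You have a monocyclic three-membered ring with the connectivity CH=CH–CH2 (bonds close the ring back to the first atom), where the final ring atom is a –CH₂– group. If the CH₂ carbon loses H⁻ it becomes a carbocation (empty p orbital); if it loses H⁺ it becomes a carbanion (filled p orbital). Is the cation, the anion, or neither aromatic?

In both ions every ring atom is sp² and contributes a p orbital, so both rings are fully conjugated.
Cation: 1 × 2 + 0 = 2 π electrons → 4(0)+2, aromatic.
Anion: 1 × 2 + 2 = 4 π electrons → 4(1), antiaromatic.

The cation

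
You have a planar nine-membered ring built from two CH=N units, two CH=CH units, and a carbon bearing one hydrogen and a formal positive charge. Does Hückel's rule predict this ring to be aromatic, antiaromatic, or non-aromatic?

Every ring atom contributes a p orbital perpendicular to the ring (the double-bond atoms are sp², each contributing one p electron; each =N– nitrogen is pyridine-type (lone pair in the sp² plane, one electron in the p orbital); the carbocation has an empty p orbital), so the π system is cyclic and fully conjugated.
Tallying contributions gives 4 × 2 = 8 from the double-bond units + 0 from the CH(+) atom = 8.
With 8 = 4·2 π electrons, Hückel's rule classifies the planar ring as antiaromatic.

Antiaromatic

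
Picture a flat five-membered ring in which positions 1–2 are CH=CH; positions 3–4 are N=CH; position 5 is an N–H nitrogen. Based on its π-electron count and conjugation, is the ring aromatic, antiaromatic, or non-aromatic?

Aromatic

All ring atoms are sp² and supply a p orbital to the ring (the double-bond atoms are sp², each contributing one p electron; each =N– nitrogen is pyridine-type (lone pair in the sp² plane, one electron in the p orbital); the pyrrole-type nitrogen donates its lone pair from the p orbital); the conjugation is uninterrupted.
Tallying contributions gives 2 × 2 = 4 from the double-bond units + 2 from the NH atom = 6.
6 = 4(1) + 2, which satisfies Hückel's 4n+2 rule.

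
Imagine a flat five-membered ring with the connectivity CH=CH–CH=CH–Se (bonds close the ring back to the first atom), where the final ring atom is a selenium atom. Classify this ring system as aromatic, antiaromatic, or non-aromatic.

All ring atoms are sp² and supply a p orbital to the ring (the double-bond atoms are sp², each contributing one p electron; the selenium donates one lone pair from its p orbital); the conjugation is uninterrupted.
Counting π electrons: 2 × 2 = 4 from the double-bond units + 2 from the Se atom = 6.
With 6 π electrons (n = 1), the Hückel 4n+2 condition holds.
(The species described is selenophene.)

Aromatic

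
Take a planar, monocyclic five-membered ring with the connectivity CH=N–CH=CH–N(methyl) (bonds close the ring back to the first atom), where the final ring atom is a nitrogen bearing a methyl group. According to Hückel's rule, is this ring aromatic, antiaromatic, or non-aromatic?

Check conjugation: every atom in a ring double bond is sp² and brings one electron to the p orbital; each =N– nitrogen is pyridine-type (lone pair in the sp² plane, one electron in the p orbital); the pyrrole-type nitrogen donates its lone pair from the p orbital — every position has a p orbital, so the cyclic π system is continuous.
Counting π electrons: 2 × 2 = 4 from the double-bond units + 2 from the N(methyl) atom = 6.
Since 6 = 4·1 + 2, the ring meets the 4n+2 criterion.

Aromatic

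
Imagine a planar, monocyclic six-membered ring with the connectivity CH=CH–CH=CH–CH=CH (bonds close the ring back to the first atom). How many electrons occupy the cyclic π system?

6

The p orbitals form a continuous loop: every atom in a ring double bond is sp² and brings one electron to the p orbital. The ring is fully conjugated.
Counting π electrons: 3 × 2 = 6 from the 3 double-bond units.
This is benzene.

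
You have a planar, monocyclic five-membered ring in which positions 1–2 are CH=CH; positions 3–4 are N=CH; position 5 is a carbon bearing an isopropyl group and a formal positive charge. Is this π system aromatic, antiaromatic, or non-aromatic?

Antiaromatic

Every ring atom contributes a p orbital perpendicular to the ring (each doubly-bonded ring atom is sp² with one p-orbital electron; each sp² =N– keeps its lone pair in-plane and puts one electron into the π system; the carbocation has an empty p orbital), so the π system is cyclic and fully conjugated.
π-electron count: 2 × 2 = 4 from the double-bond units + 0 from the C(isopropyl)(+) atom = 4.
With 4 = 4·1 π electrons, Hückel's rule classifies the planar ring as antiaromatic.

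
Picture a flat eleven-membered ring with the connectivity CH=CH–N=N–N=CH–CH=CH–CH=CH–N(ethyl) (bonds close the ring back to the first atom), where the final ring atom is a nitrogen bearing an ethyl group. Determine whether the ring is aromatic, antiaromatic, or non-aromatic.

Antiaromatic

The p orbitals form a continuous loop: each doubly-bonded ring atom is sp² with one p-orbital electron; each =N– nitrogen is pyridine-type (lone pair in the sp² plane, one electron in the p orbital); the pyrrole-type nitrogen donates its lone pair from the p orbital. The ring is fully conjugated.
Adding the contributions, 5 × 2 = 10 from the double-bond units + 2 from the N(ethyl) atom = 12.
A 4n π count (12, n = 3) in a planar conjugated ring means antiaromatic.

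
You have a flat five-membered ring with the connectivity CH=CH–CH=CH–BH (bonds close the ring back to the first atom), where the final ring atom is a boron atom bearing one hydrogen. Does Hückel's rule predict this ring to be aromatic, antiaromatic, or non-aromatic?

Every ring atom contributes a p orbital perpendicular to the ring (each doubly-bonded ring atom is sp² with one p-orbital electron; the boron has an empty p orbital), so the π system is cyclic and fully conjugated.
Tallying contributions gives 2 × 2 = 4 from the double-bond units + 0 from the BH atom = 4.
4 is a 4n count (n = 1), so the planar conjugated ring is antiaromatic.
This is borole.

Antiaromatic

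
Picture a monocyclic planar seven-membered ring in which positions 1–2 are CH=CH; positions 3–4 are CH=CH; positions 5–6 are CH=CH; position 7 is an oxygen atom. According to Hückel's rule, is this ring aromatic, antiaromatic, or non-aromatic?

Check conjugation: each doubly-bonded ring atom is sp² with one p-orbital electron; the oxygen donates one lone pair from its p orbital — every position has a p orbital, so the cyclic π system is continuous.
Tallying contributions gives 3 × 2 = 6 from the double-bond units + 2 from the O atom = 8.
With 8 = 4·2 π electrons, Hückel's rule classifies the planar ring as antiaromatic.

Antiaromatic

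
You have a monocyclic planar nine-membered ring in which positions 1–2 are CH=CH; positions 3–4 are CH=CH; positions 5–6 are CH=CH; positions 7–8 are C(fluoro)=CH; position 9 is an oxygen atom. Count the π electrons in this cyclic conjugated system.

10

The p orbitals form a continuous loop: the double-bond atoms are sp², each contributing one p electron; the oxygen donates one lone pair from its p orbital. The ring is fully conjugated.
Adding the contributions, 4 × 2 = 8 from the double-bond units + 2 from the O atom = 10.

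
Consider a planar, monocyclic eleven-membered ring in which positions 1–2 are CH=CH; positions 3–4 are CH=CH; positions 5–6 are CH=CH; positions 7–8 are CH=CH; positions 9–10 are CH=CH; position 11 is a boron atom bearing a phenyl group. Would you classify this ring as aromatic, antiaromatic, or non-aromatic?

Aromatic

Check conjugation: every atom in a ring double bond is sp² and brings one electron to the p orbital; the boron has an empty p orbital — every position has a p orbital, so the cyclic π system is continuous.
Counting π electrons: 5 × 2 = 10 from the double-bond units + 0 from the B(phenyl) atom = 10.
That gives a 4n+2 count (10, n = 2).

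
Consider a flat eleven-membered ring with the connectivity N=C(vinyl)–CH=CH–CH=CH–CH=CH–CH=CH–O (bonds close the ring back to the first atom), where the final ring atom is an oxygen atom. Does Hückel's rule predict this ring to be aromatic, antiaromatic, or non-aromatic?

Every ring atom contributes a p orbital perpendicular to the ring (each doubly-bonded ring atom is sp² with one p-orbital electron; each sp² =N– keeps its lone pair in-plane and puts one electron into the π system; the oxygen donates one lone pair from its p orbital), so the π system is cyclic and fully conjugated.
Tallying contributions gives 5 × 2 = 10 from the double-bond units + 2 from the O atom = 12.
With 12 = 4·3 π electrons, Hückel's rule classifies the planar ring as antiaromatic.

Antiaromatic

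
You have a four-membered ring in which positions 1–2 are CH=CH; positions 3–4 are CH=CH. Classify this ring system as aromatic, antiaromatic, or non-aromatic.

Antiaromatic

The p orbitals form a continuous loop: every atom in a ring double bond is sp² and brings one electron to the p orbital. The ring is fully conjugated.
Counting π electrons: 2 × 2 = 4 from the 2 double-bond units.
With 4 = 4·1 π electrons, Hückel's rule classifies the planar ring as antiaromatic.
(This ring is cyclobutadiene.)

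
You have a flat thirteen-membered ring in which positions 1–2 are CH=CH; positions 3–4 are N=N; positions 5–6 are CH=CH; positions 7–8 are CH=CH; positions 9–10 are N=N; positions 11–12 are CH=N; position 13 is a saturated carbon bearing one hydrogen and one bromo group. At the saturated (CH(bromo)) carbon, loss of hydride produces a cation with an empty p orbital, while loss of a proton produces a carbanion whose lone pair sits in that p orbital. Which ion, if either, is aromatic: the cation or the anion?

The anion

In either ion the ring is fully conjugated: every atom, including the new sp² carbon, supplies a p orbital.
Cation: 6 × 2 + 0 = 12 π electrons → 4(3), antiaromatic.
Anion: 6 × 2 + 2 = 14 π electrons → 4(3)+2, aromatic.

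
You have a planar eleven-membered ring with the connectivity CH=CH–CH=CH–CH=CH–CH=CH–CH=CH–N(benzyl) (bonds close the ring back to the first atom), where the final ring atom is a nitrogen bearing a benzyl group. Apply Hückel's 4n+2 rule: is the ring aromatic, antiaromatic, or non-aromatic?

Check conjugation: each doubly-bonded ring atom is sp² with one p-orbital electron; the pyrrole-type nitrogen donates its lone pair from the p orbital — every position has a p orbital, so the cyclic π system is continuous.
Tallying contributions gives 5 × 2 = 10 from the double-bond units + 2 from the N(benzyl) atom = 12.
With 12 = 4·3 π electrons, Hückel's rule classifies the planar ring as antiaromatic.

Antiaromatic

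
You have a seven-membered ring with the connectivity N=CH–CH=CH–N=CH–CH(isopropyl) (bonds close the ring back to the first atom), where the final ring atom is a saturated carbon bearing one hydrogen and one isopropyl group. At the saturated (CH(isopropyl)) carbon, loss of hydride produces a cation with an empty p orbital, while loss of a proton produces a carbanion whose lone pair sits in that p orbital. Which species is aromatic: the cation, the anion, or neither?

Both ions have a continuous loop of p orbitals — each ring atom is sp².
Cation: 3 × 2 + 0 = 6 π electrons → 4(1)+2, aromatic.
Anion: 3 × 2 + 2 = 8 π electrons → 4(2), antiaromatic.

The cation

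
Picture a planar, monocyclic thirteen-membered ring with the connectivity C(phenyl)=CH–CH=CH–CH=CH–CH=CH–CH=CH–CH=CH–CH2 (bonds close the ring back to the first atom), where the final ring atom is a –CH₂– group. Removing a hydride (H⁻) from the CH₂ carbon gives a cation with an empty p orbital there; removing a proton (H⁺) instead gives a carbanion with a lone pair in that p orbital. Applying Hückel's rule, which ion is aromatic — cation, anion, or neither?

Once that carbon is sp², every ring atom has a p orbital and both ions are fully conjugated.
Cation: 6 × 2 + 0 = 12 π electrons → 4(3), antiaromatic.
Anion: 6 × 2 + 2 = 14 π electrons → 4(3)+2, aromatic.

The anion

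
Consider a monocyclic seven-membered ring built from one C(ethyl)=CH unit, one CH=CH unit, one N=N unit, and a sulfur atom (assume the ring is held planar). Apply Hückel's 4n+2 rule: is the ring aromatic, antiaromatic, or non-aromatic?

The p orbitals form a continuous loop: each doubly-bonded ring atom is sp² with one p-orbital electron; each =N– nitrogen is pyridine-type (lone pair in the sp² plane, one electron in the p orbital); the sulfur donates one lone pair from its p orbital. The ring is fully conjugated.
π-electron count: 3 × 2 = 6 from the double-bond units + 2 from the S atom = 8.
A 4n π count (8, n = 2) in a planar conjugated ring means antiaromatic.

Antiaromatic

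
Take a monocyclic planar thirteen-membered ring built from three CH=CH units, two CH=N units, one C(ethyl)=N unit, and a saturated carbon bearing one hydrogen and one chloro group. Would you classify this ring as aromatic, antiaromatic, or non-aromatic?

Because that saturated carbon is sp³ and has no p orbital in the ring π system at the CH(chloro) position, the π system cannot extend all the way around the ring.
Without a continuous loop of overlapping p orbitals the Hückel electron count never comes into play.

Non-aromatic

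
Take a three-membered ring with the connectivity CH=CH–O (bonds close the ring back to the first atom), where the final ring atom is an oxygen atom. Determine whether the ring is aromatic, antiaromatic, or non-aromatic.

Check conjugation: every atom in a ring double bond is sp² and brings one electron to the p orbital; the oxygen donates one lone pair from its p orbital — every position has a p orbital, so the cyclic π system is continuous.
Tallying contributions gives 1 × 2 = 2 from the double-bond unit + 2 from the O atom = 4.
A 4n π count (4, n = 1) in a planar conjugated ring means antiaromatic.

Antiaromatic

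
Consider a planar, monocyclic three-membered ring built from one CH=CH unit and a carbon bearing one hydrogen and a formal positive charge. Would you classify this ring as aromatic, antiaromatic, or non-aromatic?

Every ring atom contributes a p orbital perpendicular to the ring (every atom in a ring double bond is sp² and brings one electron to the p orbital; the carbocation has an empty p orbital), so the π system is cyclic and fully conjugated.
Adding the contributions, 1 × 2 = 2 from the double-bond unit + 0 from the CH(+) atom = 2.
Since 2 = 4·0 + 2, the ring meets the 4n+2 criterion.
(This ring is the cyclopropenyl cation.)

Aromatic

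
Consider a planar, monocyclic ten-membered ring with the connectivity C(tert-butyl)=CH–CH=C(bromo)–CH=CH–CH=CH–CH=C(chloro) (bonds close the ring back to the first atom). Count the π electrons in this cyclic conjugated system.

The p orbitals form a continuous loop: the double-bond atoms are sp², each contributing one p electron. The ring is fully conjugated.
Adding the contributions, 5 × 2 = 10 from the 5 double-bond units.

10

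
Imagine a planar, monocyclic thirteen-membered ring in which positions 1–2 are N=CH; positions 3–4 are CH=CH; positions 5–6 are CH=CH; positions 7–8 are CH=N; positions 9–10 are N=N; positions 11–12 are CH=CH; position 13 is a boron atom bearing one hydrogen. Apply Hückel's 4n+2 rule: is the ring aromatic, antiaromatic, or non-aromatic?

Antiaromatic

All ring atoms are sp² and supply a p orbital to the ring (each doubly-bonded ring atom is sp² with one p-orbital electron; the doubly-bonded nitrogens are pyridine-type — their lone pairs lie in the ring plane, leaving one electron in the p orbital; the boron has an empty p orbital); the conjugation is uninterrupted.
π-electron count: 6 × 2 = 12 from the double-bond units + 0 from the BH atom = 12.
12 is a 4n count (n = 3), so the planar conjugated ring is antiaromatic.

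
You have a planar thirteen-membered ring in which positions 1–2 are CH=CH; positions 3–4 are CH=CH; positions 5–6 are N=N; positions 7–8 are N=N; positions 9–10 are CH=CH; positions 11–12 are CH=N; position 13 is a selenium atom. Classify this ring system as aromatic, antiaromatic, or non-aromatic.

Check conjugation: each doubly-bonded ring atom is sp² with one p-orbital electron; the doubly-bonded nitrogens are pyridine-type — their lone pairs lie in the ring plane, leaving one electron in the p orbital; the selenium donates one lone pair from its p orbital — every position has a p orbital, so the cyclic π system is continuous.
Tallying contributions gives 6 × 2 = 12 from the double-bond units + 2 from the Se atom = 14.
With 14 π electrons (n = 3), the Hückel 4n+2 condition holds.

Aromatic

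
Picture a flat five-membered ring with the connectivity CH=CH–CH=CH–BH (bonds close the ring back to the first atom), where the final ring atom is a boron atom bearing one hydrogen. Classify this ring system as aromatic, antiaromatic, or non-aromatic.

Antiaromatic

The p orbitals form a continuous loop: the double-bond atoms are sp², each contributing one p electron; the boron has an empty p orbital. The ring is fully conjugated.
Counting π electrons: 2 × 2 = 4 from the double-bond units + 0 from the BH atom = 4.
With 4 = 4·1 π electrons, Hückel's rule classifies the planar ring as antiaromatic.
(The species described is borole.)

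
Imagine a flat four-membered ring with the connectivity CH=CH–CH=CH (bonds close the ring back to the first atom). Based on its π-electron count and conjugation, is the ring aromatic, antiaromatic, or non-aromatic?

All ring atoms are sp² and supply a p orbital to the ring (every atom in a ring double bond is sp² and brings one electron to the p orbital); the conjugation is uninterrupted.
Tallying contributions gives 2 × 2 = 4 from the 2 double-bond units.
4 = 4(1); a planar, fully conjugated 4n system is antiaromatic.

Antiaromatic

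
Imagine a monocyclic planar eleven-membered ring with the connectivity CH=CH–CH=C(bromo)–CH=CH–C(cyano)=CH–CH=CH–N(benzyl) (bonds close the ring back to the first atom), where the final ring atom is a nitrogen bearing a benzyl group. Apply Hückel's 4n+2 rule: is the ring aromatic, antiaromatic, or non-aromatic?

All ring atoms are sp² and supply a p orbital to the ring (the double-bond atoms are sp², each contributing one p electron; the pyrrole-type nitrogen donates its lone pair from the p orbital); the conjugation is uninterrupted.
Tallying contributions gives 5 × 2 = 10 from the double-bond units + 2 from the N(benzyl) atom = 12.
With 12 = 4·3 π electrons, Hückel's rule classifies the planar ring as antiaromatic.

Antiaromatic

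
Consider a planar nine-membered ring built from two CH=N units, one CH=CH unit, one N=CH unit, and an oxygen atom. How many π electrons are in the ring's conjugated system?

The p orbitals form a continuous loop: the double-bond atoms are sp², each contributing one p electron; each =N– nitrogen is pyridine-type (lone pair in the sp² plane, one electron in the p orbital); the oxygen donates one lone pair from its p orbital. The ring is fully conjugated.
Counting π electrons: 4 × 2 = 8 from the double-bond units + 2 from the O atom = 10.

10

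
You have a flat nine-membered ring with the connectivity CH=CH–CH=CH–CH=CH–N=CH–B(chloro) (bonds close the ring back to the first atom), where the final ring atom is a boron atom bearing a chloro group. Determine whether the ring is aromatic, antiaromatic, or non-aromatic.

Antiaromatic

The p orbitals form a continuous loop: each doubly-bonded ring atom is sp² with one p-orbital electron; each sp² =N– keeps its lone pair in-plane and puts one electron into the π system; the boron has an empty p orbital. The ring is fully conjugated.
Tallying contributions gives 4 × 2 = 8 from the double-bond units + 0 from the B(chloro) atom = 8.
8 is a 4n count (n = 2), so the planar conjugated ring is antiaromatic.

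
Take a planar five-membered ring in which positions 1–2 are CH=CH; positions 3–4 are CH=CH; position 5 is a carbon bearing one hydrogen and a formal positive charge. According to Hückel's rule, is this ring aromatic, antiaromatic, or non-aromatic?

Antiaromatic

Every ring atom contributes a p orbital perpendicular to the ring (each doubly-bonded ring atom is sp² with one p-orbital electron; the carbocation has an empty p orbital), so the π system is cyclic and fully conjugated.
π-electron count: 2 × 2 = 4 from the double-bond units + 0 from the CH(+) atom = 4.
With 4 = 4·1 π electrons, Hückel's rule classifies the planar ring as antiaromatic.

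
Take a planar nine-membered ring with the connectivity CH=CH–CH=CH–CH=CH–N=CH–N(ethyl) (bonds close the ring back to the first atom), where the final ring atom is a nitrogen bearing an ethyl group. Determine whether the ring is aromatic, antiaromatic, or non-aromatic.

Every ring atom contributes a p orbital perpendicular to the ring (every atom in a ring double bond is sp² and brings one electron to the p orbital; the doubly-bonded nitrogens are pyridine-type — their lone pairs lie in the ring plane, leaving one electron in the p orbital; the pyrrole-type nitrogen donates its lone pair from the p orbital), so the π system is cyclic and fully conjugated.
Tallying contributions gives 4 × 2 = 8 from the double-bond units + 2 from the N(ethyl) atom = 10.
10 = 4(2) + 2, which satisfies Hückel's 4n+2 rule.

Aromatic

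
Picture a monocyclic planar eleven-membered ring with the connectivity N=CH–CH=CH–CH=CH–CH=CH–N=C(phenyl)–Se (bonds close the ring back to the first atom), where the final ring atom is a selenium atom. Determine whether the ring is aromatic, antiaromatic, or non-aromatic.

Antiaromatic

Every ring atom contributes a p orbital perpendicular to the ring (each doubly-bonded ring atom is sp² with one p-orbital electron; the doubly-bonded nitrogens are pyridine-type — their lone pairs lie in the ring plane, leaving one electron in the p orbital; the selenium donates one lone pair from its p orbital), so the π system is cyclic and fully conjugated.
Adding the contributions, 5 × 2 = 10 from the double-bond units + 2 from the Se atom = 12.
12 is a 4n count (n = 3), so the planar conjugated ring is antiaromatic.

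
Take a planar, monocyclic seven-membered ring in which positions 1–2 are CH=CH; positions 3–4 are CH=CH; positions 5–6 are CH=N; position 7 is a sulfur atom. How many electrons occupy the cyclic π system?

Every ring atom contributes a p orbital perpendicular to the ring (the double-bond atoms are sp², each contributing one p electron; each =N– nitrogen is pyridine-type (lone pair in the sp² plane, one electron in the p orbital); the sulfur donates one lone pair from its p orbital), so the π system is cyclic and fully conjugated.
Counting π electrons: 3 × 2 = 6 from the double-bond units + 2 from the S atom = 8.

8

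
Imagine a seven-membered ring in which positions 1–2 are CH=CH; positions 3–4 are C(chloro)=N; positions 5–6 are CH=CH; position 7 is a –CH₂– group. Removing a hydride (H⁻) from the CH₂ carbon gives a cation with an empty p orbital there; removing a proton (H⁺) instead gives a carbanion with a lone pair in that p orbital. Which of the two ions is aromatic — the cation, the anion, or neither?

Both ions have a continuous loop of p orbitals — each ring atom is sp².
Cation: 3 × 2 + 0 = 6 π electrons → 4(1)+2, aromatic.
Anion: 3 × 2 + 2 = 8 π electrons → 4(2), antiaromatic.

The cation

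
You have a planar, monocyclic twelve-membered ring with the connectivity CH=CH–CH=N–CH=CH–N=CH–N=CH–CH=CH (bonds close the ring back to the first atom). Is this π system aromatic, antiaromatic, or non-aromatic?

All ring atoms are sp² and supply a p orbital to the ring (every atom in a ring double bond is sp² and brings one electron to the p orbital; the doubly-bonded nitrogens are pyridine-type — their lone pairs lie in the ring plane, leaving one electron in the p orbital); the conjugation is uninterrupted.
Counting π electrons: 6 × 2 = 12 from the 6 double-bond units.
With 12 = 4·3 π electrons, Hückel's rule classifies the planar ring as antiaromatic.

Antiaromatic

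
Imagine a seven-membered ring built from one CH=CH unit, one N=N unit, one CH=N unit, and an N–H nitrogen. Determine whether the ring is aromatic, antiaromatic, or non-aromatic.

Antiaromatic

Check conjugation: each doubly-bonded ring atom is sp² with one p-orbital electron; each sp² =N– keeps its lone pair in-plane and puts one electron into the π system; the pyrrole-type nitrogen donates its lone pair from the p orbital — every position has a p orbital, so the cyclic π system is continuous.
π-electron count: 3 × 2 = 6 from the double-bond units + 2 from the NH atom = 8.
With 8 = 4·2 π electrons, Hückel's rule classifies the planar ring as antiaromatic.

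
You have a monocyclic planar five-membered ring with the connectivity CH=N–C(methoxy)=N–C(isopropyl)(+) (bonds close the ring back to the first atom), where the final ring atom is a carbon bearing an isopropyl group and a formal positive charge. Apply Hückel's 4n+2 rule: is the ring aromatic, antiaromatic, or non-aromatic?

All ring atoms are sp² and supply a p orbital to the ring (the double-bond atoms are sp², each contributing one p electron; each sp² =N– keeps its lone pair in-plane and puts one electron into the π system; the carbocation has an empty p orbital); the conjugation is uninterrupted.
Adding the contributions, 2 × 2 = 4 from the double-bond units + 0 from the C(isopropyl)(+) atom = 4.
A 4n π count (4, n = 1) in a planar conjugated ring means antiaromatic.

Antiaromatic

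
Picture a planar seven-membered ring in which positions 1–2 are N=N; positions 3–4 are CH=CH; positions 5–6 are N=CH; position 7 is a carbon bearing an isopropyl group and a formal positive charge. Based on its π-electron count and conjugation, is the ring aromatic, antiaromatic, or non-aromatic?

Aromatic

Check conjugation: every atom in a ring double bond is sp² and brings one electron to the p orbital; each =N– nitrogen is pyridine-type (lone pair in the sp² plane, one electron in the p orbital); the carbocation has an empty p orbital — every position has a p orbital, so the cyclic π system is continuous.
Counting π electrons: 3 × 2 = 6 from the double-bond units + 0 from the C(isopropyl)(+) atom = 6.
That gives a 4n+2 count (6, n = 1).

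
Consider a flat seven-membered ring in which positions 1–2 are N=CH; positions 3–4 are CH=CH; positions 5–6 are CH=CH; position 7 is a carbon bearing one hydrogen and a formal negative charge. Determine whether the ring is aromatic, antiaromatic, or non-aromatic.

The p orbitals form a continuous loop: the double-bond atoms are sp², each contributing one p electron; each sp² =N– keeps its lone pair in-plane and puts one electron into the π system; the carbanion's lone pair occupies the p orbital. The ring is fully conjugated.
π-electron count: 3 × 2 = 6 from the double-bond units + 2 from the CH(-) atom = 8.
8 = 4(2); a planar, fully conjugated 4n system is antiaromatic.

Antiaromatic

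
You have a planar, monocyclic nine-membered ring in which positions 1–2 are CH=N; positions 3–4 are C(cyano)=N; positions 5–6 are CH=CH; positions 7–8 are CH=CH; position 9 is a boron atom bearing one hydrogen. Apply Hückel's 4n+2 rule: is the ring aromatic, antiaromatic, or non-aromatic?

Antiaromatic

Check conjugation: every atom in a ring double bond is sp² and brings one electron to the p orbital; the doubly-bonded nitrogens are pyridine-type — their lone pairs lie in the ring plane, leaving one electron in the p orbital; the boron has an empty p orbital — every position has a p orbital, so the cyclic π system is continuous.
Adding the contributions, 4 × 2 = 8 from the double-bond units + 0 from the BH atom = 8.
8 is a 4n count (n = 2), so the planar conjugated ring is antiaromatic.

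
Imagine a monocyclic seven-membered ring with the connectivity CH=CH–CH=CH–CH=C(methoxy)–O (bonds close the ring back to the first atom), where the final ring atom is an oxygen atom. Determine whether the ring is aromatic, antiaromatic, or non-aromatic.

Antiaromatic

All ring atoms are sp² and supply a p orbital to the ring (every atom in a ring double bond is sp² and brings one electron to the p orbital; the oxygen donates one lone pair from its p orbital); the conjugation is uninterrupted.
π-electron count: 3 × 2 = 6 from the double-bond units + 2 from the O atom = 8.
8 = 4(2); a planar, fully conjugated 4n system is antiaromatic.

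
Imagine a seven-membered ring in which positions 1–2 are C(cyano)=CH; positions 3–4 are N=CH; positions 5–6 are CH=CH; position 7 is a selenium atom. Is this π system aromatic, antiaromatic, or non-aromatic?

Check conjugation: every atom in a ring double bond is sp² and brings one electron to the p orbital; the doubly-bonded nitrogens are pyridine-type — their lone pairs lie in the ring plane, leaving one electron in the p orbital; the selenium donates one lone pair from its p orbital — every position has a p orbital, so the cyclic π system is continuous.
Adding the contributions, 3 × 2 = 6 from the double-bond units + 2 from the Se atom = 8.
With 8 = 4·2 π electrons, Hückel's rule classifies the planar ring as antiaromatic.

Antiaromatic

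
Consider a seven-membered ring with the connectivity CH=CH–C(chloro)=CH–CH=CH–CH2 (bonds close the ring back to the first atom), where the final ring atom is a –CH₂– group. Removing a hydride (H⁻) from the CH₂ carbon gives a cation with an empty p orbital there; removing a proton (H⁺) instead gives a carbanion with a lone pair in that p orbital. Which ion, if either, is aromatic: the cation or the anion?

The cation

Both ions have a continuous loop of p orbitals — each ring atom is sp².
Cation: 3 × 2 + 0 = 6 π electrons → 4(1)+2, aromatic.
Anion: 3 × 2 + 2 = 8 π electrons → 4(2), antiaromatic.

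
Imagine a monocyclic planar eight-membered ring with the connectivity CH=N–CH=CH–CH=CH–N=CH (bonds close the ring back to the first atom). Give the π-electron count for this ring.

Every ring atom contributes a p orbital perpendicular to the ring (the double-bond atoms are sp², each contributing one p electron; each =N– nitrogen is pyridine-type (lone pair in the sp² plane, one electron in the p orbital)), so the π system is cyclic and fully conjugated.
π-electron count: 4 × 2 = 8 from the 4 double-bond units.

8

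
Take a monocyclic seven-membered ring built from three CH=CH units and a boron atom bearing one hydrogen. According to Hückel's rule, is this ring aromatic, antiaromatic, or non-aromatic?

Aromatic

All ring atoms are sp² and supply a p orbital to the ring (the double-bond atoms are sp², each contributing one p electron; the boron has an empty p orbital); the conjugation is uninterrupted.
Adding the contributions, 3 × 2 = 6 from the double-bond units + 0 from the BH atom = 6.
That gives a 4n+2 count (6, n = 1).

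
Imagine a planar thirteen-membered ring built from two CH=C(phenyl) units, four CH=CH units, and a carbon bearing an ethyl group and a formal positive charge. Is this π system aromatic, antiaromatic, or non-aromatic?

Antiaromatic

Every ring atom contributes a p orbital perpendicular to the ring (the double-bond atoms are sp², each contributing one p electron; the carbocation has an empty p orbital), so the π system is cyclic and fully conjugated.
π-electron count: 6 × 2 = 12 from the double-bond units + 0 from the C(ethyl)(+) atom = 12.
12 is a 4n count (n = 3), so the planar conjugated ring is antiaromatic.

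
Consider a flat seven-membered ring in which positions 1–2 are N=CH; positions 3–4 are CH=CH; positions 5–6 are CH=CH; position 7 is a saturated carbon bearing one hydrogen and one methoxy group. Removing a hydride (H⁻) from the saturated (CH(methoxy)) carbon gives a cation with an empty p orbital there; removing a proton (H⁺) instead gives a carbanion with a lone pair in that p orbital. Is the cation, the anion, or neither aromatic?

In both ions every ring atom is sp² and contributes a p orbital, so both rings are fully conjugated.
Cation: 3 × 2 + 0 = 6 π electrons → 4(1)+2, aromatic.
Anion: 3 × 2 + 2 = 8 π electrons → 4(2), antiaromatic.

The cation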